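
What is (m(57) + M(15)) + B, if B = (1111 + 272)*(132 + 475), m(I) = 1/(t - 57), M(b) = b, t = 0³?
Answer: 47851271/57 ≈ 8.3950e+5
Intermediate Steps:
t = 0
m(I) = -1/57 (m(I) = 1/(0 - 57) = 1/(-57) = -1/57)
B = 839481 (B = 1383*607 = 839481)
(m(57) + M(15)) + B = (-1/57 + 15) + 839481 = 854/57 + 839481 = 47851271/57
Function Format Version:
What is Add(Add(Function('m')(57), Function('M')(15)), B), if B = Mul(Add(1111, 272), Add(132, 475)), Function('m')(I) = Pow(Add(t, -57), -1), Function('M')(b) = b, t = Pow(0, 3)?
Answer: Rational(47851271, 57) ≈ 8.3950e+5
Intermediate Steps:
t = 0
Function('m')(I) = Rational(-1, 57) (Function('m')(I) = Pow(Add(0, -57), -1) = Pow(-57, -1) = Rational(-1, 57))
B = 839481 (B = Mul(1383, 607) = 839481)
Add(Add(Function('m')(57), Function('M')(15)), B) = Add(Add(Rational(-1, 57), 15), 839481) = Add(Rational(854, 57), 839481) = Rational(47851271, 57)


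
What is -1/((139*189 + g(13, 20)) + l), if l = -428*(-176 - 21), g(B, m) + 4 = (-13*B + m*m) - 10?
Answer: -1/110804 ≈ -9.0249e-6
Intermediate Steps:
g(B, m) = -14 + m² - 13*B (g(B, m) = -4 + ((-13*B + m*m) - 10) = -4 + ((-13*B + m²) - 10) = -4 + ((m² - 13*B) - 10) = -4 + (-10 + m² - 13*B) = -14 + m² - 13*B)
l = 84316 (l = -428*(-197) = 84316)
-1/((139*189 + g(13, 20)) + l) = -1/((139*189 + (-14 + 20² - 13*13)) + 84316) = -1/((26271 + (-14 + 400 - 169)) + 84316) = -1/((26271 + 217) + 84316) = -1/(26488 + 84316) = -1/110804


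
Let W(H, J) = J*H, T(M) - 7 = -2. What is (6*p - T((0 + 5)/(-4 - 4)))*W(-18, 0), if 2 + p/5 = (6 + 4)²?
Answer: 0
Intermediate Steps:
T(M) = 5 (T(M) = 7 - 2 = 5)
W(H, J) = H*J
p = 490 (p = -10 + 5*(6 + 4)² = -10 + 5*10² = -10 + 5*100 = -10 + 500 = 490)
(6*p - T((0 + 5)/(-4 - 4)))*W(-18, 0) = (6*490 - 1*5)*(-18*0) = (2940 - 5)*0 = 2935*0 = 0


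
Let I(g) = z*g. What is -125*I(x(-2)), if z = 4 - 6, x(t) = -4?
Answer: -1000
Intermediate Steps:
z = -2
I(g) = -2*g
-125*I(x(-2)) = -(-250)*(-4) = -125*8 = -1000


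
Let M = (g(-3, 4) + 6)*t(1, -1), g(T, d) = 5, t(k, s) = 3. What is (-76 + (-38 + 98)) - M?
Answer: -49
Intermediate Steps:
M = 33 (M = (5 + 6)*3 = 11*3 = 33)
(-76 + (-38 + 98)) - M = (-76 + (-38 + 98)) - 1*33 = (-76 + 60) - 33 = -16 - 33 = -49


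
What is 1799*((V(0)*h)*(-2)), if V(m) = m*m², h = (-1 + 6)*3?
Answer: 0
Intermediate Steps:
h = 15 (h = 5*3 = 15)
V(m) = m³
1799*((V(0)*h)*(-2)) = 1799*((0³*15)*(-2)) = 1799*((0*15)*(-2)) = 1799*(0*(-2)) = 1799*0 = 0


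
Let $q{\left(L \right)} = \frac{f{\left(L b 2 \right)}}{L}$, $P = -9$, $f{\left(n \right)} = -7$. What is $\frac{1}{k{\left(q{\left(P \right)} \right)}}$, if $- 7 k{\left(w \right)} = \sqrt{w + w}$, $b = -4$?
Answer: $- \frac{3 \sqrt{14}}{2} \approx -5.6125$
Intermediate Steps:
$q{\left(L \right)} = - \frac{7}{L}$
$k{\left(w \right)} = - \frac{\sqrt{2} \sqrt{w}}{7}$ ($k{\left(w \right)} = - \frac{\sqrt{w + w}}{7} = - \frac{\sqrt{2 w}}{7} = - \frac{\sqrt{2} \sqrt{w}}{7}$)
$\frac{1}{k{\left(q{\left(P \right)} \right)}} = \frac{1}{\left(- \frac{1}{7}\right) \sqrt{2} \sqrt{- \frac{7}{-9}}} = \frac{1}{\left(- \frac{1}{7}\right) \sqrt{2} \sqrt{\left(-7\right) \left(- \frac{1}{9}\right)}} = \frac{1}{\left(- \frac{1}{7}\right) \sqrt{2} \sqrt{\frac{7}{9}}} = \frac{1}{\left(- \frac{1}{7}\right) \sqrt{2} \frac{\sqrt{7}}{3}} = \frac{1}{\left(- \frac{1}{21}\right) \sqrt{14}} = - \frac{3 \sqrt{14}}{2}$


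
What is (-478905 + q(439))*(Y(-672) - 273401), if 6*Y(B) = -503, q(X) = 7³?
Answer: 392638346429/3 ≈ 1.3088e+11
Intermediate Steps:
q(X) = 343
Y(B) = -503/6 (Y(B) = (⅙)*(-503) = -503/6)
(-478905 + q(439))*(Y(-672) - 273401) = (-478905 + 343)*(-503/6 - 273401) = -478562*(-1640909/6) = 392638346429/3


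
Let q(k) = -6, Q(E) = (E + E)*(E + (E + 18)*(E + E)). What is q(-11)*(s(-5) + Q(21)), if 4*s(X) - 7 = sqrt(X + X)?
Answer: -836157/2 - 3*I*sqrt(10)/2 ≈ -4.1808e+5 - 4.7434*I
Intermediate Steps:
s(X) = 7/4 + sqrt(2)*sqrt(X)/4 (s(X) = 7/4 + sqrt(X + X)/4 = 7/4 + sqrt(2*X)/4 = 7/4 + (sqrt(2)*sqrt(X))/4 = 7/4 + sqrt(2)*sqrt(X)/4)
Q(E) = 2*E*(E + 2*E*(18 + E)) (Q(E) = (2*E)*(E + (18 + E)*(2*E)) = (2*E)*(E + 2*E*(18 + E)) = 2*E*(E + 2*E*(18 + E)))
q(-11)*(s(-5) + Q(21)) = -6*((7/4 + sqrt(2)*sqrt(-5)/4) + 21**2*(74 + 4*21)) = -6*((7/4 + sqrt(2)*(I*sqrt(5))/4) + 441*(74 + 84)) = -6*((7/4 + I*sqrt(10)/4) + 441*158) = -6*((7/4 + I*sqrt(10)/4) + 69678) = -6*(278719/4 + I*sqrt(10)/4) = -836157/2 - 3*I*sqrt(10)/2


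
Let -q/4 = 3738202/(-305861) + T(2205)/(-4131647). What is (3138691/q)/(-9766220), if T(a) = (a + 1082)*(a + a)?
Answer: -3966394208855245297/776554779819088592320 ≈ -0.0051077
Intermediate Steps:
T(a) = 2*a*(1082 + a) (T(a) = (1082 + a)*(2*a) = 2*a*(1082 + a))
q = 79514364802256/1263709683067 (q = -4*(3738202/(-305861) + (2*2205*(1082 + 2205))/(-4131647)) = -4*(3738202*(-1/305861) + (2*2205*3287)*(-1/4131647)) = -4*(-3738202/305861 + 14495670*(-1/4131647)) = -4*(-3738202/305861 - 14495670/4131647) = -4*(-19878591200564/1263709683067) = 79514364802256/1263709683067 ≈ 62.921)
(3138691/q)/(-9766220) = (3138691/(79514364802256/1263709683067))/(-9766220) = (3138691*(1263709683067/79514364802256))*(-1/9766220) = (3966394208855245297/79514364802256)*(-1/9766220) = -3966394208855245297/776554779819088592320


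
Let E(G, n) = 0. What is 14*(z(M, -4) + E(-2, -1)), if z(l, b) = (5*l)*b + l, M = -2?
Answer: 532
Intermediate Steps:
z(l, b) = l + 5*b*l (z(l, b) = 5*b*l + l = l + 5*b*l)
14*(z(M, -4) + E(-2, -1)) = 14*(-2*(1 + 5*(-4)) + 0) = 14*(-2*(1 - 20) + 0) = 14*(-2*(-19) + 0) = 14*(38 + 0) = 14*38 = 532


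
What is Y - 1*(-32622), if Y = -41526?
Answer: -8904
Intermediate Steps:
Y - 1*(-32622) = -41526 - 1*(-32622) = -41526 + 32622 = -8904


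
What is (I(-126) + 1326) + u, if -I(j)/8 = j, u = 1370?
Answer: 3704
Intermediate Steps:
I(j) = -8*j
(I(-126) + 1326) + u = (-8*(-126) + 1326) + 1370 = (1008 + 1326) + 1370 = 2334 + 1370 = 3704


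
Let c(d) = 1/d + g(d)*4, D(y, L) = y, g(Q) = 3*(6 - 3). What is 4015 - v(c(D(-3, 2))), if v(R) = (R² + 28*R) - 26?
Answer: 15932/9 ≈ 1770.2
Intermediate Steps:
g(Q) = 9 (g(Q) = 3*3 = 9)
c(d) = 36 + 1/d (c(d) = 1/d + 9*4 = 1/d + 36 = 36 + 1/d)
v(R) = -26 + R² + 28*R
4015 - v(c(D(-3, 2))) = 4015 - (-26 + (36 + 1/(-3))² + 28*(36 + 1/(-3))) = 4015 - (-26 + (36 - ⅓)² + 28*(36 - ⅓)) = 4015 - (-26 + (107/3)² + 28*(107/3)) = 4015 - (-26 + 11449/9 + 2996/3) = 4015 - 1*20203/9 = 4015 - 20203/9 = 15932/9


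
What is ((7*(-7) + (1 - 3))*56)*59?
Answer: -168504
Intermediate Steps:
((7*(-7) + (1 - 3))*56)*59 = ((-49 - 2)*56)*59 = -51*56*59 = -2856*59 = -168504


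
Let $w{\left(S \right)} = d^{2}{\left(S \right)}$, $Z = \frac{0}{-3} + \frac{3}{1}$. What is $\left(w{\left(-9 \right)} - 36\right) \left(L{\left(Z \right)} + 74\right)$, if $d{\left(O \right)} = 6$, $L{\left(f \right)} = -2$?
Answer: $0$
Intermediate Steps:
$Z = 3$ ($Z = 0 \left(- \frac{1}{3}\right) + 3 \cdot 1 = 0 + 3 = 3$)
$w{\left(S \right)} = 36$ ($w{\left(S \right)} = 6^{2} = 36$)
$\left(w{\left(-9 \right)} - 36\right) \left(L{\left(Z \right)} + 74\right) = \left(36 - 36\right) \left(-2 + 74\right) = 0 \cdot 72 = 0$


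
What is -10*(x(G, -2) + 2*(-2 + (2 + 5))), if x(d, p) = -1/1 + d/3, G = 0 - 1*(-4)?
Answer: -310/3 ≈ -103.33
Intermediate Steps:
G = 4 (G = 0 + 4 = 4)
x(d, p) = -1 + d/3 (x(d, p) = -1*1 + d*(⅓) = -1 + d/3)
-10*(x(G, -2) + 2*(-2 + (2 + 5))) = -10*((-1 + (⅓)*4) + 2*(-2 + (2 + 5))) = -10*((-1 + 4/3) + 2*(-2 + 7)) = -10*(⅓ + 2*5) = -10*(⅓ + 10) = -10*31/3 = -310/3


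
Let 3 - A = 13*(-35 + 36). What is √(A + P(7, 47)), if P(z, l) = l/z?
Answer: I*√161/7 ≈ 1.8127*I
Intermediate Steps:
A = -10 (A = 3 - 13*(-35 + 36) = 3 - 13 = -10)
√(A + P(7, 47)) = √(-10 + 47/7) = √(-23/7) = I*√161/7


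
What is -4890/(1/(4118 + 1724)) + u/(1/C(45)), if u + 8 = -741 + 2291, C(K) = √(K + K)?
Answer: -28567380 + 4626*√10 ≈ -2.8553e+7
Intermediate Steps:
C(K) = √2*√K (C(K) = √(2*K) = √2*√K)
u = 1542 (u = -8 + (-741 + 2291) = -8 + 1550 = 1542)
-4890/(1/(4118 + 1724)) + u/(1/C(45)) = -4890/(1/(4118 + 1724)) + 1542/(1/(√2*√45)) = -4890/(1/5842) + 1542/(1/(√2*(3*√5))) = -4890/1/5842 + 1542/(1/(3*√10)) = -4890*5842 + 1542/((√10/30)) = -28567380 + 1542*(3*√10) = -28567380 + 4626*√10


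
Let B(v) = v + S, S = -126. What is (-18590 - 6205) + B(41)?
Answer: -24880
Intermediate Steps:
B(v) = -126 + v (B(v) = v - 126 = -126 + v)
(-18590 - 6205) + B(41) = (-18590 - 6205) + (-126 + 41) = -24795 - 85 = -24880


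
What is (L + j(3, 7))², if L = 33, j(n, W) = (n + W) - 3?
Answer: 1600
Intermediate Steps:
j(n, W) = -3 + W + n (j(n, W) = (W + n) - 3 = -3 + W + n)
(L + j(3, 7))² = (33 + (-3 + 7 + 3))² = (33 + 7)² = 40² = 1600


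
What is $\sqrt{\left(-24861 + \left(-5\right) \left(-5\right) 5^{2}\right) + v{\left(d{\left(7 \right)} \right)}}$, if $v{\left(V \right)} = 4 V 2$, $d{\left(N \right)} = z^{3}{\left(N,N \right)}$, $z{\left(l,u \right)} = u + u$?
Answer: $2 i \sqrt{571} \approx 47.791 i$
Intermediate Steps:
$z{\left(l,u \right)} = 2 u$
$d{\left(N \right)} = 8 N^{3}$ ($d{\left(N \right)} = \left(2 N\right)^{3} = 8 N^{3}$)
$v{\left(V \right)} = 8 V$
$\sqrt{\left(-24861 + \left(-5\right) \left(-5\right) 5^{2}\right) + v{\left(d{\left(7 \right)} \right)}} = \sqrt{\left(-24861 + \left(-5\right) \left(-5\right) 5^{2}\right) + 8 \cdot 8 \cdot 7^{3}} = \sqrt{\left(-24861 + 25 \cdot 25\right) + 8 \cdot 8 \cdot 343} = \sqrt{\left(-24861 + 625\right) + 8 \cdot 2744} = \sqrt{-24236 + 21952} = \sqrt{-2284} = 2 i \sqrt{571}$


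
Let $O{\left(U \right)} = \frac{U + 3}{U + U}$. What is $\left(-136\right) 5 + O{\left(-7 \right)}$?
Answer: $- \frac{4758}{7} \approx -679.71$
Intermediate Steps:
$O{\left(U \right)} = \frac{3 + U}{2 U}$
$\left(-136\right) 5 + O{\left(-7 \right)} = \left(-136\right) 5 + \frac{3 - 7}{2 \left(-7\right)} = -680 + \frac{1}{2} \left(- \frac{1}{7}\right) \left(-4\right) = -680 + \frac{2}{7} = - \frac{4758}{7}$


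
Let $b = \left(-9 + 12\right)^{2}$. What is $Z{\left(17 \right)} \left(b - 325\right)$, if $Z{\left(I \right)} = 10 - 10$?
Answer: $0$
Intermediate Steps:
$Z{\left(I \right)} = 0$ ($Z{\left(I \right)} = 10 - 10 = 0$)
$b = 9$ ($b = 3^{2} = 9$)
$Z{\left(17 \right)} \left(b - 325\right) = 0 \left(9 - 325\right) = 0 \left(-316\right) = 0$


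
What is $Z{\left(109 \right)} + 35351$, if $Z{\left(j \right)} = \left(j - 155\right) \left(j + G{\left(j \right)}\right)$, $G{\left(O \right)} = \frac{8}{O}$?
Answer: $\frac{3306365}{109} \approx 30334.0$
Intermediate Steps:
$Z{\left(j \right)} = \left(-155 + j\right) \left(j + \frac{8}{j}\right)$ ($Z{\left(j \right)} = \left(j - 155\right) \left(j + \frac{8}{j}\right) = \left(-155 + j\right) \left(j + \frac{8}{j}\right)$)
$Z{\left(109 \right)} + 35351 = \left(8 + 109^{2} - \frac{1240}{109} - 16895\right) + 35351 = \left(8 + 11881 - \frac{1240}{109} - 16895\right) + 35351 = - \frac{546894}{109} + 35351 = \frac{3306365}{109}$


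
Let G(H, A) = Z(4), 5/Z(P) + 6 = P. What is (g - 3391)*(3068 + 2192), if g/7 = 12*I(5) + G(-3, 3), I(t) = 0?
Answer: -17928710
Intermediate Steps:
Z(P) = 5/(-6 + P)
G(H, A) = -5/2 (G(H, A) = 5/(-6 + 4) = 5/(-2) = 5*(-½) = -5/2)
g = -35/2 (g = 7*(12*0 - 5/2) = 7*(0 - 5/2) = 7*(-5/2) = -35/2 ≈ -17.500)
(g - 3391)*(3068 + 2192) = (-35/2 - 3391)*(3068 + 2192) = -6817/2*5260 = -17928710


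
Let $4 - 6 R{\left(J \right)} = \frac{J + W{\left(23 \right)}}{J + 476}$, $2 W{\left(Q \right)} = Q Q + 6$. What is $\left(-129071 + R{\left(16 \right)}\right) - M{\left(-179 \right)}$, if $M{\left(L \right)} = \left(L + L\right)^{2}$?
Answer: $- \frac{506237357}{1968} \approx -2.5723 \cdot 10^{5}$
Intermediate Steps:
$M{\left(L \right)} = 4 L^{2}$ ($M{\left(L \right)} = \left(2 L\right)^{2} = 4 L^{2}$)
$W{\left(Q \right)} = 3 + \frac{Q^{2}}{2}$ ($W{\left(Q \right)} = \frac{Q Q + 6}{2} = \frac{Q^{2} + 6}{2} = \frac{6 + Q^{2}}{2} = 3 + \frac{Q^{2}}{2}$)
$R{\left(J \right)} = \frac{2}{3} - \frac{\frac{535}{2} + J}{6 \left(476 + J\right)}$ ($R{\left(J \right)} = \frac{2}{3} - \frac{\left(J + \left(3 + \frac{23^{2}}{2}\right)\right) \frac{1}{J + 476}}{6} = \frac{2}{3} - \frac{\left(J + \left(3 + \frac{1}{2} \cdot 529\right)\right) \frac{1}{476 + J}}{6} = \frac{2}{3} - \frac{\left(J + \left(3 + \frac{529}{2}\right)\right) \frac{1}{476 + J}}{6} = \frac{2}{3} - \frac{\left(J + \frac{535}{2}\right) \frac{1}{476 + J}}{6} = \frac{2}{3} - \frac{\left(\frac{535}{2} + J\right) \frac{1}{476 + J}}{6} = \frac{2}{3} - \frac{\frac{1}{476 + J} \left(\frac{535}{2} + J\right)}{6} = \frac{2}{3} - \frac{\frac{535}{2} + J}{6 \left(476 + J\right)}$)
$\left(-129071 + R{\left(16 \right)}\right) - M{\left(-179 \right)} = \left(-129071 + \frac{1091 + 2 \cdot 16}{4 \left(476 + 16\right)}\right) - 4 \left(-179\right)^{2} = \left(-129071 + \frac{1091 + 32}{4 \cdot 492}\right) - 4 \cdot 32041 = \left(-129071 + \frac{1}{4} \cdot \frac{1}{492} \cdot 1123\right) - 128164 = \left(-129071 + \frac{1123}{1968}\right) - 128164 = - \frac{254010605}{1968} - 128164 = - \frac{506237357}{1968}$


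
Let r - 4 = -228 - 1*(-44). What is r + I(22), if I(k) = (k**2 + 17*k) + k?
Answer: 700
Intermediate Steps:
I(k) = k**2 + 18*k
r = -180 (r = 4 + (-228 - 1*(-44)) = 4 + (-228 + 44) = 4 - 184 = -180)
r + I(22) = -180 + 22*(18 + 22) = -180 + 22*40 = -180 + 880 = 700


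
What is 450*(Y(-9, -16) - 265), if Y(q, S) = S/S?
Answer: -118800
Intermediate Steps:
Y(q, S) = 1
450*(Y(-9, -16) - 265) = 450*(1 - 265) = 450*(-264) = -118800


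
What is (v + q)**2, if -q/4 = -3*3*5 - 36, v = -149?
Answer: 30625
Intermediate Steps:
q = 324 (q = -4*(-3*3*5 - 36) = -4*(-9*5 - 36) = -4*(-45 - 36) = -4*(-81) = 324)
(v + q)**2 = (-149 + 324)**2 = 175**2 = 30625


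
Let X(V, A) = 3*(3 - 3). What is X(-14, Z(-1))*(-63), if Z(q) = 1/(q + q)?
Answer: 0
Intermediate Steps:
Z(q) = 1/(2*q)
X(V, A) = 0 (X(V, A) = 3*0 = 0)
X(-14, Z(-1))*(-63) = 0*(-63) = 0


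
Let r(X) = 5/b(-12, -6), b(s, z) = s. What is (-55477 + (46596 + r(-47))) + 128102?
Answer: 1430647/12 ≈ 1.1922e+5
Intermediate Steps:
r(X) = -5/12 (r(X) = 5/(-12) = 5*(-1/12) = -5/12)
(-55477 + (46596 + r(-47))) + 128102 = (-55477 + (46596 - 5/12)) + 128102 = (-55477 + 559147/12) + 128102 = -106577/12 + 128102 = 1430647/12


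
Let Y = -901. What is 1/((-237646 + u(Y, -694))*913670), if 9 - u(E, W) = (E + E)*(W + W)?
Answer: -1/2502371273710 ≈ -3.9962e-13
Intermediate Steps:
u(E, W) = 9 - 4*E*W (u(E, W) = 9 - (E + E)*(W + W) = 9 - 2*E*2*W = 9 - 4*E*W)
1/((-237646 + u(Y, -694))*913670) = 1/((-237646 + (9 - 4*(-901)*(-694)))*913670) = (1/913670)/(-237646 + (9 - 2501176)) = (1/913670)/(-237646 - 2501167) = (1/913670)/(-2738813) = -1/2738813*1/913670 = -1/2502371273710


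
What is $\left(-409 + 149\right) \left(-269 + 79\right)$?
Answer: $49400$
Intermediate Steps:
$\left(-409 + 149\right) \left(-269 + 79\right) = \left(-260\right) \left(-190\right) = 49400$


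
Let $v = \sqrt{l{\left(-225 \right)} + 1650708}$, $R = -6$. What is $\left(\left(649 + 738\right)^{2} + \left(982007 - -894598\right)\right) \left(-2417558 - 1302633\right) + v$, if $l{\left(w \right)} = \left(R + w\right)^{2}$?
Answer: $-14138117151434 + 3 \sqrt{189341} \approx -1.4138 \cdot 10^{13}$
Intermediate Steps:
$l{\left(w \right)} = \left(-6 + w\right)^{2}$
$v = 3 \sqrt{189341}$ ($v = \sqrt{\left(-6 - 225\right)^{2} + 1650708} = \sqrt{\left(-231\right)^{2} + 1650708} = \sqrt{53361 + 1650708} = \sqrt{1704069} = 3 \sqrt{189341} \approx 1305.4$)
$\left(\left(649 + 738\right)^{2} + \left(982007 - -894598\right)\right) \left(-2417558 - 1302633\right) + v = \left(\left(649 + 738\right)^{2} + \left(982007 - -894598\right)\right) \left(-2417558 - 1302633\right) + 3 \sqrt{189341} = \left(1387^{2} + \left(982007 + 894598\right)\right) \left(-3720191\right) + 3 \sqrt{189341} = \left(1923769 + 1876605\right) \left(-3720191\right) + 3 \sqrt{189341} = 3800374 \left(-3720191\right) + 3 \sqrt{189341} = -14138117151434 + 3 \sqrt{189341}$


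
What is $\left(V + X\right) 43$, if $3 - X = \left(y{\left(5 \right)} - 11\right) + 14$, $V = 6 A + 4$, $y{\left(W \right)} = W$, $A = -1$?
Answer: $-301$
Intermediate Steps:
$V = -2$ ($V = 6 \left(-1\right) + 4 = -6 + 4 = -2$)
$X = -5$ ($X = 3 - \left(\left(5 - 11\right) + 14\right) = 3 - \left(-6 + 14\right) = 3 - 8 = -5$)
$\left(V + X\right) 43 = \left(-2 - 5\right) 43 = \left(-7\right) 43 = -301$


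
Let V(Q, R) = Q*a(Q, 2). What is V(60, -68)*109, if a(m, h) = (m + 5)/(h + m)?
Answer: 212550/31 ≈ 6856.5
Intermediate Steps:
a(m, h) = (5 + m)/(h + m)
V(Q, R) = Q*(5 + Q)/(2 + Q) (V(Q, R) = Q*((5 + Q)/(2 + Q)) = Q*(5 + Q)/(2 + Q))
V(60, -68)*109 = (60*(5 + 60)/(2 + 60))*109 = (60*65/62)*109 = (60*(1/62)*65)*109 = (1950/31)*109 = 212550/31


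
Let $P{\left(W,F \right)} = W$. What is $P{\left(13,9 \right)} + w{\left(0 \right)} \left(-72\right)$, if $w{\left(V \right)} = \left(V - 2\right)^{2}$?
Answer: $-275$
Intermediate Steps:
$w{\left(V \right)} = \left(-2 + V\right)^{2}$
$P{\left(13,9 \right)} + w{\left(0 \right)} \left(-72\right) = 13 + \left(-2 + 0\right)^{2} \left(-72\right) = 13 + \left(-2\right)^{2} \left(-72\right) = 13 + 4 \left(-72\right) = 13 - 288 = -275$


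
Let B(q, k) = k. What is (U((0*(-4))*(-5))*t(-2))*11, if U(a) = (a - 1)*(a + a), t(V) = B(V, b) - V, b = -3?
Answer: 0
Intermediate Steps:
t(V) = -3 - V
U(a) = 2*a*(-1 + a) (U(a) = (-1 + a)*(2*a) = 2*a*(-1 + a))
(U((0*(-4))*(-5))*t(-2))*11 = ((2*((0*(-4))*(-5))*(-1 + (0*(-4))*(-5)))*(-3 - 1*(-2)))*11 = ((2*(0*(-5))*(-1 + 0*(-5)))*(-3 + 2))*11 = ((2*0*(-1 + 0))*(-1))*11 = ((2*0*(-1))*(-1))*11 = (0*(-1))*11 = 0*11 = 0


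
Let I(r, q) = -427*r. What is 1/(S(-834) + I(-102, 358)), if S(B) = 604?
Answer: 1/44158 ≈ 2.2646e-5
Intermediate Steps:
1/(S(-834) + I(-102, 358)) = 1/(604 - 427*(-102)) = 1/(604 + 43554) = 1/44158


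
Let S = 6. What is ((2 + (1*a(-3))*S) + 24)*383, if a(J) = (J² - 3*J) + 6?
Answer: 65110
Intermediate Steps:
a(J) = 6 + J² - 3*J
((2 + (1*a(-3))*S) + 24)*383 = ((2 + (1*(6 + (-3)² - 3*(-3)))*6) + 24)*383 = ((2 + (1*(6 + 9 + 9))*6) + 24)*383 = ((2 + (1*24)*6) + 24)*383 = ((2 + 24*6) + 24)*383 = ((2 + 144) + 24)*383 = (146 + 24)*383 = 170*383 = 65110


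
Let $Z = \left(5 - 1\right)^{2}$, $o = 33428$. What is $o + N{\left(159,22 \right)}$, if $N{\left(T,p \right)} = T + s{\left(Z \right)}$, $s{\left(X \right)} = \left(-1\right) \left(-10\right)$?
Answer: $33597$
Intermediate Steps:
$Z = 16$ ($Z = 4^{2} = 16$)
$s{\left(X \right)} = 10$
$N{\left(T,p \right)} = 10 + T$ ($N{\left(T,p \right)} = T + 10 = 10 + T$)
$o + N{\left(159,22 \right)} = 33428 + \left(10 + 159\right) = 33428 + 169 = 33597$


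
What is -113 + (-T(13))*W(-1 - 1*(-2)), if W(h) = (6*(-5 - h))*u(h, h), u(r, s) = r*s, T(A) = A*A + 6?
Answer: 6187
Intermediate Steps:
T(A) = 6 + A**2 (T(A) = A**2 + 6 = 6 + A**2)
W(h) = h**2*(-30 - 6*h) (W(h) = (6*(-5 - h))*(h*h) = (-30 - 6*h)*h**2 = h**2*(-30 - 6*h))
-113 + (-T(13))*W(-1 - 1*(-2)) = -113 + (-(6 + 13**2))*(6*(-1 - 1*(-2))**2*(-5 - (-1 - 1*(-2)))) = -113 + (-(6 + 169))*(6*(-1 + 2)**2*(-5 - (-1 + 2))) = -113 + (-1*175)*(6*1**2*(-5 - 1*1)) = -113 - 1050*(-5 - 1) = -113 - 1050*(-6) = -113 - 175*(-36) = -113 + 6300 = 6187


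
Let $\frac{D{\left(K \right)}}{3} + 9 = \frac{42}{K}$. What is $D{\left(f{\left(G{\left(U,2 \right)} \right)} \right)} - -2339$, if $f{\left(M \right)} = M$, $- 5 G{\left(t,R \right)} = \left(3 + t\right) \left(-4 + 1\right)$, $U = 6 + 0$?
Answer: $\frac{7006}{3} \approx 2335.3$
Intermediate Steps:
$U = 6$
$G{\left(t,R \right)} = \frac{9}{5} + \frac{3 t}{5}$ ($G{\left(t,R \right)} = - \frac{\left(3 + t\right) \left(-4 + 1\right)}{5} = - \frac{\left(3 + t\right) \left(-3\right)}{5} = - \frac{-9 - 3 t}{5} = \frac{9}{5} + \frac{3 t}{5}$)
$D{\left(K \right)} = -27 + \frac{126}{K}$ ($D{\left(K \right)} = -27 + 3 \frac{42}{K} = -27 + \frac{126}{K}$)
$D{\left(f{\left(G{\left(U,2 \right)} \right)} \right)} - -2339 = \left(-27 + \frac{126}{\frac{9}{5} + \frac{3}{5} \cdot 6}\right) - -2339 = \left(-27 + \frac{126}{\frac{9}{5} + \frac{18}{5}}\right) + 2339 = \left(-27 + \frac{126}{\frac{27}{5}}\right) + 2339 = \left(-27 + 126 \cdot \frac{5}{27}\right) + 2339 = \left(-27 + \frac{70}{3}\right) + 2339 = - \frac{11}{3} + 2339 = \frac{7006}{3}$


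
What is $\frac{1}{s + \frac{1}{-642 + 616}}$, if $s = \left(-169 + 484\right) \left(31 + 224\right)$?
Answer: $\frac{26}{2088449} \approx 1.2449 \cdot 10^{-5}$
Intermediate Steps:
$s = 80325$ ($s = 315 \cdot 255 = 80325$)
$\frac{1}{s + \frac{1}{-642 + 616}} = \frac{1}{80325 + \frac{1}{-642 + 616}} = \frac{1}{80325 + \frac{1}{-26}} = \frac{1}{80325 - \frac{1}{26}} = \frac{1}{\frac{2088449}{26}} = \frac{26}{2088449}$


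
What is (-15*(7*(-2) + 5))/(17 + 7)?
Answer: 45/8 ≈ 5.6250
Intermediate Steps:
(-15*(7*(-2) + 5))/(17 + 7) = -15*(-14 + 5)/24 = -15*(-9)*(1/24) = 135*(1/24) = 45/8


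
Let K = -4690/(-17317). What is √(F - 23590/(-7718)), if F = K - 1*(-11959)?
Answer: √53420820336668873506/66826303 ≈ 109.37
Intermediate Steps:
K = 4690/17317 (K = -4690*(-1/17317) = 4690/17317 ≈ 0.27083)
F = 207098693/17317 (F = 4690/17317 - 1*(-11959) = 4690/17317 + 11959 = 207098693/17317 ≈ 11959.)
√(F - 23590/(-7718)) = √(207098693/17317 - 23590/(-7718)) = √(207098693/17317 - 23590*(-1/7718)) = √(207098693/17317 + 11795/3859) = √(799398110302/66826303) = √53420820336668873506/66826303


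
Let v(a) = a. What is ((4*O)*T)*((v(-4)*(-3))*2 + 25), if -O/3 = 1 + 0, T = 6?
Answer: -3528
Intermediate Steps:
O = -3 (O = -3*(1 + 0) = -3*1 = -3)
((4*O)*T)*((v(-4)*(-3))*2 + 25) = ((4*(-3))*6)*(-4*(-3)*2 + 25) = (-12*6)*(12*2 + 25) = -72*(24 + 25) = -72*49 = -3528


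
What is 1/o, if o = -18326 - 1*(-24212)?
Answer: 1/5886 ≈ 0.00016989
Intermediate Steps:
o = 5886 (o = -18326 + 24212 = 5886)
1/o = 1/5886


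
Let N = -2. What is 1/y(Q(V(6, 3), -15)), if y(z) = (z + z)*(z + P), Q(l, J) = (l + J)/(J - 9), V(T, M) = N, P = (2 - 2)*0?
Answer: 288/289 ≈ 0.99654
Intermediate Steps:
P = 0 (P = 0*0 = 0)
V(T, M) = -2
Q(l, J) = (J + l)/(-9 + J)
y(z) = 2*z² (y(z) = (z + z)*(z + 0) = (2*z)*z = 2*z²)
1/y(Q(V(6, 3), -15)) = 1/(2*((-15 - 2)/(-9 - 15))²) = 1/(2*(-17/(-24))²) = 1/(2*(-1/24*(-17))²) = 1/(2*(17/24)²) = 1/(2*(289/576)) = 1/(289/288) = 288/289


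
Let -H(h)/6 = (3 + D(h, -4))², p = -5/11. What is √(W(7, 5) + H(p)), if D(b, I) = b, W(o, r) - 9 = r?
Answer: I*√3010/11 ≈ 4.9876*I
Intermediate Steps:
W(o, r) = 9 + r
p = -5/11 (p = -5*1/11 = -5/11 ≈ -0.45455)
H(h) = -6*(3 + h)²
√(W(7, 5) + H(p)) = √((9 + 5) - 6*(3 - 5/11)²) = √(14 - 6*(28/11)²) = √(14 - 6*784/121) = √(14 - 4704/121) = √(-3010/121) = I*√3010/11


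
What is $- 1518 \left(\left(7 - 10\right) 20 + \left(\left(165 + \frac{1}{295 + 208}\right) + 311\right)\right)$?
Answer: $- \frac{317639982}{503} \approx -6.3149 \cdot 10^{5}$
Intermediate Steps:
$- 1518 \left(\left(7 - 10\right) 20 + \left(\left(165 + \frac{1}{295 + 208}\right) + 311\right)\right) = - 1518 \left(\left(-3\right) 20 + \left(\left(165 + \frac{1}{503}\right) + 311\right)\right) = - 1518 \left(-60 + \left(\left(165 + \frac{1}{503}\right) + 311\right)\right) = - 1518 \left(-60 + \left(\frac{82996}{503} + 311\right)\right) = - 1518 \left(-60 + \frac{239429}{503}\right) = \left(-1518\right) \frac{209249}{503} = - \frac{317639982}{503}$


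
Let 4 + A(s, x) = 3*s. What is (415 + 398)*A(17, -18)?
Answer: 38211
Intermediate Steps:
A(s, x) = -4 + 3*s
(415 + 398)*A(17, -18) = (415 + 398)*(-4 + 3*17) = 813*(-4 + 51) = 813*47 = 38211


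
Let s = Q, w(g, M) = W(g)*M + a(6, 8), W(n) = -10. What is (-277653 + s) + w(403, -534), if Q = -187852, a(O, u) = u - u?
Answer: -460165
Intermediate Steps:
a(O, u) = 0
w(g, M) = -10*M (w(g, M) = -10*M + 0 = -10*M)
s = -187852
(-277653 + s) + w(403, -534) = (-277653 - 187852) - 10*(-534) = -465505 + 5340 = -460165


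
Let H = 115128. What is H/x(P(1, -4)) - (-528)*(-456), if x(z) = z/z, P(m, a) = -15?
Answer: -125640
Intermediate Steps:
x(z) = 1
H/x(P(1, -4)) - (-528)*(-456) = 115128/1 - (-528)*(-456) = 115128*1 - 1*240768 = 115128 - 240768 = -125640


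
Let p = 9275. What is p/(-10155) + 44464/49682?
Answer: -926863/50452071 ≈ -0.018371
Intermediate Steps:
p/(-10155) + 44464/49682 = 9275/(-10155) + 44464/49682 = 9275*(-1/10155) + 44464*(1/49682) = -1855/2031 + 22232/24841 = -926863/50452071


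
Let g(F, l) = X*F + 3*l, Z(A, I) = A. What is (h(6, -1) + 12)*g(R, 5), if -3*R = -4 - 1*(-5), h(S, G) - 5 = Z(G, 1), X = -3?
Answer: 256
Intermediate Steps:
h(S, G) = 5 + G
R = -⅓ (R = -(-4 - 1*(-5))/3 = -(-4 + 5)/3 = -⅓*1 = -⅓ ≈ -0.33333)
g(F, l) = -3*F + 3*l
(h(6, -1) + 12)*g(R, 5) = ((5 - 1) + 12)*(-3*(-⅓) + 3*5) = (4 + 12)*(1 + 15) = 16*16 = 256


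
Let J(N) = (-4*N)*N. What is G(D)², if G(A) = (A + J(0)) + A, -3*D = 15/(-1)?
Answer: 100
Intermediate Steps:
J(N) = -4*N²
D = 5 (D = -5/(-1) = -5*(-1) = -⅓*(-15) = 5)
G(A) = 2*A (G(A) = (A - 4*0²) + A = (A - 4*0) + A = (A + 0) + A = A + A = 2*A)
G(D)² = (2*5)² = 10² = 100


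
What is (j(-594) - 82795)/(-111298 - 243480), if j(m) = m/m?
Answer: 41397/177389 ≈ 0.23337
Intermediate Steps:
j(m) = 1
(j(-594) - 82795)/(-111298 - 243480) = (1 - 82795)/(-111298 - 243480) = -82794/(-354778) = -82794*(-1/354778) = 41397/177389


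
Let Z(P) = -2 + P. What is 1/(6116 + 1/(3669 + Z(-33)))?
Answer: 3634/22225545 ≈ 0.00016351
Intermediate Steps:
1/(6116 + 1/(3669 + Z(-33))) = 1/(6116 + 1/(3669 + (-2 - 33))) = 1/(6116 + 1/(3669 - 35)) = 1/(6116 + 1/3634) = 1/(22225545/3634) = 3634/22225545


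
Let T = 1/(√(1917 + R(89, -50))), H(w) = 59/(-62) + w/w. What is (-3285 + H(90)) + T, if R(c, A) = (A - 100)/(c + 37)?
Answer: -203667/62 + √211218/20116 ≈ -3284.9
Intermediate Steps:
R(c, A) = (-100 + A)/(37 + c)
H(w) = 3/62 (H(w) = 59*(-1/62) + 1 = -59/62 + 1 = 3/62)
T = √211218/20116 (T = 1/(√(1917 + (-100 - 50)/(37 + 89))) = 1/(√(1917 - 150/126)) = 1/(√(1917 + (1/126)*(-150))) = 1/(√(1917 - 25/21)) = 1/(√(40232/21)) = 1/(2*√211218/21) = √211218/20116 ≈ 0.022847)
(-3285 + H(90)) + T = (-3285 + 3/62) + √211218/20116 = -203667/62 + √211218/20116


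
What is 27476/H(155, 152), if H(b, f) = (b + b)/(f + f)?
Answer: 4176352/155 ≈ 26944.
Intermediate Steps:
H(b, f) = b/f (H(b, f) = (2*b)/((2*f)) = (2*b)*(1/(2*f)) = b/f)
27476/H(155, 152) = 27476/((155/152)) = 27476/((155*(1/152))) = 27476/(155/152) = 27476*(152/155) = 4176352/155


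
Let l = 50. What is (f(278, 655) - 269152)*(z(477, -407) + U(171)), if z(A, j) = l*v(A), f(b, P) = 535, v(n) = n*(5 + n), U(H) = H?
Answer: -3087986380407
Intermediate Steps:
z(A, j) = 50*A*(5 + A) (z(A, j) = 50*(A*(5 + A)) = 50*A*(5 + A))
(f(278, 655) - 269152)*(z(477, -407) + U(171)) = (535 - 269152)*(50*477*(5 + 477) + 171) = -268617*(50*477*482 + 171) = -268617*(11495700 + 171) = -268617*11495871 = -3087986380407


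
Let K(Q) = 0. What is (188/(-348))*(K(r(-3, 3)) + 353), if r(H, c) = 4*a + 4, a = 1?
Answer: -16591/87 ≈ -190.70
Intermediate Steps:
r(H, c) = 8 (r(H, c) = 4*1 + 4 = 4 + 4 = 8)
(188/(-348))*(K(r(-3, 3)) + 353) = (188/(-348))*(0 + 353) = (188*(-1/348))*353 = -47/87*353 = -16591/87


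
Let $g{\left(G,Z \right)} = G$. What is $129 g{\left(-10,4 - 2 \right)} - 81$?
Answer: $-1371$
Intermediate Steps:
$129 g{\left(-10,4 - 2 \right)} - 81 = 129 \left(-10\right) - 81 = -1290 - 81 = -1371$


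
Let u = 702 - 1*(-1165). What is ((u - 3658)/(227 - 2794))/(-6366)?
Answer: -597/5447174 ≈ -0.00010960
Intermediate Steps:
u = 1867 (u = 702 + 1165 = 1867)
((u - 3658)/(227 - 2794))/(-6366) = ((1867 - 3658)/(227 - 2794))/(-6366) = -1791/(-2567)*(-1/6366) = -1791*(-1/2567)*(-1/6366) = (1791/2567)*(-1/6366) = -597/5447174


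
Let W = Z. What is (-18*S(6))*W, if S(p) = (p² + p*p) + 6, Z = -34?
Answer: 47736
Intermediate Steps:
W = -34
S(p) = 6 + 2*p² (S(p) = (p² + p²) + 6 = 2*p² + 6 = 6 + 2*p²)
(-18*S(6))*W = -18*(6 + 2*6²)*(-34) = -18*(6 + 2*36)*(-34) = -18*(6 + 72)*(-34) = -18*78*(-34) = -1404*(-34) = 47736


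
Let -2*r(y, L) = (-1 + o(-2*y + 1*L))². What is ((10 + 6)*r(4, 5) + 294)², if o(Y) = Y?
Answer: 27556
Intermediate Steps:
r(y, L) = -(-1 + L - 2*y)²/2 (r(y, L) = -(-1 + (-2*y + 1*L))²/2 = -(-1 + (-2*y + L))²/2 = -(-1 + (L - 2*y))²/2 = -(-1 + L - 2*y)²/2)
((10 + 6)*r(4, 5) + 294)² = ((10 + 6)*(-(1 - 1*5 + 2*4)²/2) + 294)² = (16*(-(1 - 5 + 8)²/2) + 294)² = (16*(-½*4²) + 294)² = (16*(-½*16) + 294)² = (16*(-8) + 294)² = (-128 + 294)² = 166² = 27556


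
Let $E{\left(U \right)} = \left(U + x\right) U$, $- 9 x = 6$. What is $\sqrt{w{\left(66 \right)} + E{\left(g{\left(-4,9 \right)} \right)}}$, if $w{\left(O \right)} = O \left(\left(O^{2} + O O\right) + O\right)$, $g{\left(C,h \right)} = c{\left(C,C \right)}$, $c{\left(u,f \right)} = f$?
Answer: $\frac{10 \sqrt{52143}}{3} \approx 761.16$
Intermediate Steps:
$x = - \frac{2}{3}$ ($x = \left(- \frac{1}{9}\right) 6 = - \frac{2}{3} \approx -0.66667$)
$g{\left(C,h \right)} = C$
$w{\left(O \right)} = O \left(O + 2 O^{2}\right)$ ($w{\left(O \right)} = O \left(\left(O^{2} + O^{2}\right) + O\right) = O \left(2 O^{2} + O\right) = O \left(O + 2 O^{2}\right)$)
$E{\left(U \right)} = U \left(- \frac{2}{3} + U\right)$ ($E{\left(U \right)} = \left(U - \frac{2}{3}\right) U = \left(- \frac{2}{3} + U\right) U = U \left(- \frac{2}{3} + U\right)$)
$\sqrt{w{\left(66 \right)} + E{\left(g{\left(-4,9 \right)} \right)}} = \sqrt{66^{2} \left(1 + 2 \cdot 66\right) + \frac{1}{3} \left(-4\right) \left(-2 + 3 \left(-4\right)\right)} = \sqrt{4356 \left(1 + 132\right) + \frac{1}{3} \left(-4\right) \left(-2 - 12\right)} = \sqrt{4356 \cdot 133 + \frac{1}{3} \left(-4\right) \left(-14\right)} = \sqrt{579348 + \frac{56}{3}} = \sqrt{\frac{1738100}{3}} = \frac{10 \sqrt{52143}}{3}$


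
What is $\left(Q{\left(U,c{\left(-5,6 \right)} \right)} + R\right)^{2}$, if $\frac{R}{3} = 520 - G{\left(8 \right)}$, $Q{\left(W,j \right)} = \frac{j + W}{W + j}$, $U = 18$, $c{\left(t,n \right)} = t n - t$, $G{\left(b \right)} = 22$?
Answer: $2235025$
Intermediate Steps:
$c{\left(t,n \right)} = - t + n t$ ($c{\left(t,n \right)} = n t - t = - t + n t$)
$Q{\left(W,j \right)} = 1$ ($Q{\left(W,j \right)} = \frac{W + j}{W + j} = 1$)
$R = 1494$ ($R = 3 \left(520 - 22\right) = 3 \cdot 498 = 1494$)
$\left(Q{\left(U,c{\left(-5,6 \right)} \right)} + R\right)^{2} = \left(1 + 1494\right)^{2} = 1495^{2} = 2235025$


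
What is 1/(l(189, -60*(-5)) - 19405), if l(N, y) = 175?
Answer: -1/19230 ≈ -5.2002e-5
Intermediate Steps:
1/(l(189, -60*(-5)) - 19405) = 1/(175 - 19405) = 1/(-19230) = -1/19230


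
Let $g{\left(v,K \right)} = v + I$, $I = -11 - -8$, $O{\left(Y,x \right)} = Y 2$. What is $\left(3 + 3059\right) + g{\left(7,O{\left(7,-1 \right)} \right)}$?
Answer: $3066$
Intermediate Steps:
$O{\left(Y,x \right)} = 2 Y$
$I = -3$ ($I = -11 + 8 = -3$)
$g{\left(v,K \right)} = -3 + v$ ($g{\left(v,K \right)} = v - 3 = -3 + v$)
$\left(3 + 3059\right) + g{\left(7,O{\left(7,-1 \right)} \right)} = \left(3 + 3059\right) + \left(-3 + 7\right) = 3062 + 4 = 3066$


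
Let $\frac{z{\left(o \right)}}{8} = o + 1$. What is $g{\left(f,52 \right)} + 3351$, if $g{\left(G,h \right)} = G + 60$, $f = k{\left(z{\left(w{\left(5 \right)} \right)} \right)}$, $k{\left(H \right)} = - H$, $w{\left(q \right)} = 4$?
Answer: $3371$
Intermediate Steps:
$z{\left(o \right)} = 8 + 8 o$ ($z{\left(o \right)} = 8 \left(o + 1\right) = 8 \left(1 + o\right) = 8 + 8 o$)
$f = -40$ ($f = - (8 + 8 \cdot 4) = - (8 + 32) = \left(-1\right) 40 = -40$)
$g{\left(G,h \right)} = 60 + G$
$g{\left(f,52 \right)} + 3351 = \left(60 - 40\right) + 3351 = 20 + 3351 = 3371$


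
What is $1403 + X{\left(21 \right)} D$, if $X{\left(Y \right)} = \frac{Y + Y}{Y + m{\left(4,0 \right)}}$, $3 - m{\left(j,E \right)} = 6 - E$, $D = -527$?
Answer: $\frac{520}{3} \approx 173.33$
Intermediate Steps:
$m{\left(j,E \right)} = -3 + E$ ($m{\left(j,E \right)} = 3 - \left(6 - E\right) = 3 + \left(-6 + E\right) = -3 + E$)
$X{\left(Y \right)} = \frac{2 Y}{-3 + Y}$ ($X{\left(Y \right)} = \frac{Y + Y}{Y + \left(-3 + 0\right)} = \frac{2 Y}{Y - 3} = \frac{2 Y}{-3 + Y}$)
$1403 + X{\left(21 \right)} D = 1403 + 2 \cdot 21 \frac{1}{-3 + 21} \left(-527\right) = 1403 + 2 \cdot 21 \cdot \frac{1}{18} \left(-527\right) = 1403 + \frac{7}{3} \left(-527\right) = 1403 - \frac{3689}{3} = \frac{520}{3}$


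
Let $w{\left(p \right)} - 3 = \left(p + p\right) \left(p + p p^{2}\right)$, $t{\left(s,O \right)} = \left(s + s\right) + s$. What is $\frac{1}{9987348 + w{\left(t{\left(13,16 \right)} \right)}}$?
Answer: $\frac{1}{14617275} \approx 6.8412 \cdot 10^{-8}$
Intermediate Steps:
$t{\left(s,O \right)} = 3 s$ ($t{\left(s,O \right)} = 2 s + s = 3 s$)
$w{\left(p \right)} = 3 + 2 p \left(p + p^{3}\right)$ ($w{\left(p \right)} = 3 + \left(p + p\right) \left(p + p p^{2}\right) = 3 + 2 p \left(p + p^{3}\right)$)
$\frac{1}{9987348 + w{\left(t{\left(13,16 \right)} \right)}} = \frac{1}{9987348 + \left(3 + 2 \left(3 \cdot 13\right)^{2} + 2 \left(3 \cdot 13\right)^{4}\right)} = \frac{1}{9987348 + \left(3 + 2 \cdot 39^{2} + 2 \cdot 39^{4}\right)} = \frac{1}{9987348 + \left(3 + 2 \cdot 1521 + 2 \cdot 2313441\right)} = \frac{1}{9987348 + \left(3 + 3042 + 4626882\right)} = \frac{1}{9987348 + 4629927} = \frac{1}{14617275}$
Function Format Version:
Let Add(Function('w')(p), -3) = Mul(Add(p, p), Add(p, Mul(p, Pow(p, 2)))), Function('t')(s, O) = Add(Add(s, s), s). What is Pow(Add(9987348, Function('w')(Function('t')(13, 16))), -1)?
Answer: Rational(1, 14617275) ≈ 6.8412e-8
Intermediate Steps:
Function('t')(s, O) = Mul(3, s) (Function('t')(s, O) = Add(Mul(2, s), s) = Mul(3, s))
Function('w')(p) = Add(3, Mul(2, p, Add(p, Pow(p, 3)))) (Function('w')(p) = Add(3, Mul(Add(p, p), Add(p, Mul(p, Pow(p, 2))))) = Add(3, Mul(Mul(2, p), Add(p, Pow(p, 3)))) = Add(3, Mul(2, p, Add(p, Pow(p, 3)))))
Pow(Add(9987348, Function('w')(Function('t')(13, 16))), -1) = Pow(Add(9987348, Add(3, Mul(2, Pow(Mul(3, 13), 2)), Mul(2, Pow(Mul(3, 13), 4)))), -1) = Pow(Add(9987348, Add(3, Mul(2, Pow(39, 2)), Mul(2, Pow(39, 4)))), -1) = Pow(Add(9987348, Add(3, Mul(2, 1521), Mul(2, 2313441))), -1) = Pow(Add(9987348, Add(3, 3042, 4626882)), -1) = Pow(Add(9987348, 4629927), -1) = Pow(14617275, -1) = Rational(1, 14617275)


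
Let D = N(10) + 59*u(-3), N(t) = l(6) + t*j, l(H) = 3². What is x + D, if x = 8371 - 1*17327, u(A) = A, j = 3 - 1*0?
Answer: -9094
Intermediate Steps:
j = 3 (j = 3 + 0 = 3)
l(H) = 9
N(t) = 9 + 3*t (N(t) = 9 + t*3 = 9 + 3*t)
D = -138 (D = (9 + 3*10) + 59*(-3) = (9 + 30) - 177 = 39 - 177 = -138)
x = -8956 (x = 8371 - 17327 = -8956)
x + D = -8956 - 138 = -9094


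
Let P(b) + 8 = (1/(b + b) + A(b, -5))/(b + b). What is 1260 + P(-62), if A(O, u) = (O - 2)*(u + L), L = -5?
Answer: 19171393/15376 ≈ 1246.8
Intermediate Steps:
A(O, u) = (-5 + u)*(-2 + O) (A(O, u) = (O - 2)*(u - 5) = (-2 + O)*(-5 + u) = (-5 + u)*(-2 + O))
P(b) = -8 + (20 + 1/(2*b) - 10*b)/(2*b) (P(b) = -8 + (1/(b + b) + (10 - 5*b - 2*(-5) + b*(-5)))/(b + b) = -8 + (1/(2*b) + (10 - 5*b + 10 - 5*b))/((2*b)) = -8 + (1/(2*b) + (20 - 10*b))*(1/(2*b)) = -8 + (20 + 1/(2*b) - 10*b)*(1/(2*b)) = -8 + (20 + 1/(2*b) - 10*b)/(2*b))
1260 + P(-62) = 1260 + (-13 + 10/(-62) + (¼)/(-62)²) = 1260 + (-13 + 10*(-1/62) + (¼)*(1/3844)) = 1260 + (-13 - 5/31 + 1/15376) = 1260 - 202367/15376 = 19171393/15376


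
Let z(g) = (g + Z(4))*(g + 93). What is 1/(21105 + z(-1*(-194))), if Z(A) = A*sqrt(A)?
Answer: 1/79079 ≈ 1.2646e-5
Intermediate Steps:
Z(A) = A**(3/2)
z(g) = (8 + g)*(93 + g) (z(g) = (g + 4**(3/2))*(g + 93) = (g + 8)*(93 + g) = (8 + g)*(93 + g))
1/(21105 + z(-1*(-194))) = 1/(21105 + (744 + (-1*(-194))**2 + 101*(-1*(-194)))) = 1/(21105 + (744 + 194**2 + 101*194)) = 1/(21105 + (744 + 37636 + 19594)) = 1/(21105 + 57974) = 1/79079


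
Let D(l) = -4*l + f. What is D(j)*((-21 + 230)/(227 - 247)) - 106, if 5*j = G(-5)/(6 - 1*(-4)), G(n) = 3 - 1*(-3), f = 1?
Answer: -55717/500 ≈ -111.43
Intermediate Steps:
G(n) = 6 (G(n) = 3 + 3 = 6)
j = 3/25 (j = (6/(6 - 1*(-4)))/5 = (6/(6 + 4))/5 = (6/10)/5 = (6*(⅒))/5 = (⅕)*(⅗) = 3/25 ≈ 0.12000)
D(l) = 1 - 4*l (D(l) = -4*l + 1 = 1 - 4*l)
D(j)*((-21 + 230)/(227 - 247)) - 106 = (1 - 4*3/25)*((-21 + 230)/(227 - 247)) - 106 = (1 - 12/25)*(209/(-20)) - 106 = 13*(209*(-1/20))/25 - 106 = (13/25)*(-209/20) - 106 = -2717/500 - 106 = -55717/500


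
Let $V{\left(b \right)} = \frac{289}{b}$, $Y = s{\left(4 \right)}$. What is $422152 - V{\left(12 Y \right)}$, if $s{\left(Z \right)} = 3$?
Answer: $\frac{15197183}{36} \approx 4.2214 \cdot 10^{5}$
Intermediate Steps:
$Y = 3$
$422152 - V{\left(12 Y \right)} = 422152 - \frac{289}{12 \cdot 3} = 422152 - \frac{289}{36} = \frac{15197183}{36}$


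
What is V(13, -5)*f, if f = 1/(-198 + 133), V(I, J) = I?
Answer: -⅕ ≈ -0.20000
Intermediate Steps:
f = -1/65 (f = 1/(-65) = -1/65 ≈ -0.015385)
V(13, -5)*f = 13*(-1/65) = -⅕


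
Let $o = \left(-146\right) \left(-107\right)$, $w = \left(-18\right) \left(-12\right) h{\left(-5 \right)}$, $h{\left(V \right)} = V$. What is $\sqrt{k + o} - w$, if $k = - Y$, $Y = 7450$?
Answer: $1080 + 6 \sqrt{227} \approx 1170.4$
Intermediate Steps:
$w = -1080$ ($w = \left(-18\right) \left(-12\right) \left(-5\right) = 216 \left(-5\right) = -1080$)
$o = 15622$
$k = -7450$ ($k = \left(-1\right) 7450 = -7450$)
$\sqrt{k + o} - w = \sqrt{-7450 + 15622} - -1080 = \sqrt{8172} + 1080 = 6 \sqrt{227} + 1080 = 1080 + 6 \sqrt{227}$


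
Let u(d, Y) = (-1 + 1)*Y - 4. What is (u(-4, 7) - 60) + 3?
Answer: -61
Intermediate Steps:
u(d, Y) = -4 (u(d, Y) = 0*Y - 4 = 0 - 4 = -4)
(u(-4, 7) - 60) + 3 = (-4 - 60) + 3 = -64 + 3 = -61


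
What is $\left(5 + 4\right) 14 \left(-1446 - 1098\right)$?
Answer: $-320544$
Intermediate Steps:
$\left(5 + 4\right) 14 \left(-1446 - 1098\right) = 9 \cdot 14 \left(-2544\right) = 126 \left(-2544\right) = -320544$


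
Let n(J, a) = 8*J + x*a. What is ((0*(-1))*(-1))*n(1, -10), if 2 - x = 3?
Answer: 0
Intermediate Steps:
x = -1 (x = 2 - 1*3 = 2 - 3 = -1)
n(J, a) = -a + 8*J (n(J, a) = 8*J - a = -a + 8*J)
((0*(-1))*(-1))*n(1, -10) = ((0*(-1))*(-1))*(-1*(-10) + 8*1) = (0*(-1))*(10 + 8) = 0*18 = 0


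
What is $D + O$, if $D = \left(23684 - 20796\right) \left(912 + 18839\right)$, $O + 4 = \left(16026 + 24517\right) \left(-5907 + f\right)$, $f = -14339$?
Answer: $-763792694$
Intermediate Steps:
$O = -820833582$ ($O = -4 + \left(16026 + 24517\right) \left(-5907 - 14339\right) = -4 + 40543 \left(-20246\right) = -4 - 820833578 = -820833582$)
$D = 57040888$ ($D = 2888 \cdot 19751 = 57040888$)
$D + O = 57040888 - 820833582 = -763792694$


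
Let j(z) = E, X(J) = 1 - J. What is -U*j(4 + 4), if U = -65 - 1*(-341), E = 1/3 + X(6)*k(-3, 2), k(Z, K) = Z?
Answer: -4232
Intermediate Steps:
E = 46/3 (E = 1/3 + (1 - 1*6)*(-3) = 1/3 + (1 - 6)*(-3) = 1/3 - 5*(-3) = 1/3 + 15 = 46/3 ≈ 15.333)
j(z) = 46/3
U = 276 (U = -65 + 341 = 276)
-U*j(4 + 4) = -276*46/3 = -1*4232 = -4232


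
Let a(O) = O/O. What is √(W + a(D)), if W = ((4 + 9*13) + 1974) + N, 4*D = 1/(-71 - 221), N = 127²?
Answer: 135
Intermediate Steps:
N = 16129
D = -1/1168 (D = 1/(4*(-71 - 221)) = (¼)/(-292) = (¼)*(-1/292) = -1/1168 ≈ -0.00085616)
a(O) = 1
W = 18224 (W = ((4 + 9*13) + 1974) + 16129 = ((4 + 117) + 1974) + 16129 = (121 + 1974) + 16129 = 2095 + 16129 = 18224)
√(W + a(D)) = √(18224 + 1) = √18225 = 135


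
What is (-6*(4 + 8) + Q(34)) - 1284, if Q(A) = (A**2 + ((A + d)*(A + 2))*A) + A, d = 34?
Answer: 83066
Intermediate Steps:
Q(A) = A + A**2 + A*(2 + A)*(34 + A) (Q(A) = (A**2 + ((A + 34)*(A + 2))*A) + A = (A**2 + ((34 + A)*(2 + A))*A) + A = (A**2 + ((2 + A)*(34 + A))*A) + A = (A**2 + A*(2 + A)*(34 + A)) + A = A + A**2 + A*(2 + A)*(34 + A))
(-6*(4 + 8) + Q(34)) - 1284 = (-6*(4 + 8) + 34*(69 + 34**2 + 37*34)) - 1284 = (-6*12 + 34*(69 + 1156 + 1258)) - 1284 = (-72 + 34*2483) - 1284 = (-72 + 84422) - 1284 = 84350 - 1284 = 83066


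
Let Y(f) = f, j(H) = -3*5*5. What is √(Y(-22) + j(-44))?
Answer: I*√97 ≈ 9.8489*I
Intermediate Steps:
j(H) = -75 (j(H) = -15*5 = -75)
√(Y(-22) + j(-44)) = √(-22 - 75) = √(-97) = I*√97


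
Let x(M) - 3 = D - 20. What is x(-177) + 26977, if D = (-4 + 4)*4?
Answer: 26960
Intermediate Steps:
D = 0 (D = 0*4 = 0)
x(M) = -17 (x(M) = 3 + (0 - 20) = 3 - 20 = -17)
x(-177) + 26977 = -17 + 26977 = 26960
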